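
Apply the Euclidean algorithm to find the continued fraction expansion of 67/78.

Run the Euclidean algorithm on 67 and 78; the successive quotients are the partial quotients a_0, a_1, ... (each step inverts the fractional part left over by the previous one):
  67 = 0*78 + 67, so a_0 = 0.
  78 = 1*67 + 11, so a_1 = 1.
  67 = 6*11 + 1, so a_2 = 6.
  11 = 11*1 + 0, so a_3 = 11.
The remainder reaches 0 after 4 divisions, so the expansion has 4 partial quotients, read off in order.

[0; 1, 6, 11]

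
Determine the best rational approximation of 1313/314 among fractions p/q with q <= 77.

Expand x = 1313/314 as a continued fraction with the Euclidean algorithm:
  1313 = 4*314 + 57, so a_0 = 4.
  314 = 5*57 + 29, so a_1 = 5.
  57 = 1*29 + 28, so a_2 = 1.
  29 = 1*28 + 1, so a_3 = 1.
  28 = 28*1 + 0, so a_4 = 28.
so x = [4; 5, 1, 1, 28].
Convergents (p_i = a_i*p_{i-1} + p_{i-2}, q_i = a_i*q_{i-1} + q_{i-2} with p_{-2}=0, p_{-1}=1, q_{-2}=1, q_{-1}=0), until the denominator exceeds 77:
  i=0: a_0=4, p_0 = 4*1 + 0 = 4, q_0 = 4*0 + 1 = 1.
  i=1: a_1=5, p_1 = 5*4 + 1 = 21, q_1 = 5*1 + 0 = 5.
  i=2: a_2=1, p_2 = 1*21 + 4 = 25, q_2 = 1*5 + 1 = 6.
  i=3: a_3=1, p_3 = 1*25 + 21 = 46, q_3 = 1*6 + 5 = 11.
  i=4: a_4=28, p_4 = 28*46 + 25 = 1313, q_4 = 28*11 + 6 = 314.
q_4 = 314 > 77, so the last convergent with denominator <= 77 is p_3/q_3 = 46/11.
The closest fraction with denominator <= 77 is either p_3/q_3 or the intermediate fraction (k*p_3 + p_2)/(k*q_3 + q_2) with the largest k >= 1 whose denominator stays <= 77; these approach x as k grows, and every other convergent or intermediate fraction in range is farther away.
Largest k: floor((77 - q_2)/q_3) = floor((77 - 6)/11) = 6.
That gives (6*46 + 25)/(6*11 + 6) = 301/72.
Compare the errors: |x - 46/11| = |1313*11 - 46*314|/(314*11) = 1/3454, and |x - 301/72| = |1313*72 - 301*314|/(314*72) = 22/22608.
Cross-multiplying, 1*22608 = 22608 < 75988 = 22*3454, so 1/3454 is smaller: the convergent 46/11 is closer to x than 301/72.

46/11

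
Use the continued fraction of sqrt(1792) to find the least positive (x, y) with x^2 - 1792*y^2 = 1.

First expand sqrt(1792) as a continued fraction. With x_i = (sqrt(1792) + m_i)/d_i and (m_0, d_0) = (0, 1): a_0 = floor(sqrt(1792)) = 42, since 42^2 = 1764 <= 1792 < 1849 = 43^2.
Iterate m_{i+1} = d_i*a_i - m_i, d_{i+1} = (1792 - m_{i+1}^2)/d_i, a_{i+1} = floor((a_0 + m_{i+1})/d_{i+1}):
  m_1 = 1*42 - 0 = 42, d_1 = (1792 - 42^2)/1 = 28/1 = 28, a_1 = floor((42 + 42)/28) = 3.
  m_2 = 28*3 - 42 = 42, d_2 = (1792 - 42^2)/28 = 28/28 = 1, a_2 = floor((42 + 42)/1) = 84.
  m_3 = 1*84 - 42 = 42, d_3 = (1792 - 42^2)/1 = 28/1 = 28: (m_3, d_3) = (m_1, d_1) = (42, 28), so from here the quotients repeat a_1, a_2; the period length is 2.
So sqrt(1792) = [42; (3, 84)] with period length k = 2.
k is even, so the fundamental solution of x^2 - 1792y^2 = 1 is (p_{k-1}, q_{k-1}) = (p_1, q_1); compute convergents through index 1.
Convergents (p_i = a_i*p_{i-1} + p_{i-2}, q_i = a_i*q_{i-1} + q_{i-2} with p_{-2}=0, p_{-1}=1, q_{-2}=1, q_{-1}=0):
  i=0: a_0=42, p_0 = 42*1 + 0 = 42, q_0 = 42*0 + 1 = 1.
  i=1: a_1=3, p_1 = 3*42 + 1 = 127, q_1 = 3*1 + 0 = 3.
Check: 127^2 - 1792*3^2 = 16129 - 16128 = 1, so (x, y) = (127, 3) solves the equation, and by the theorem it is the least positive solution.

(x, y) = (127, 3)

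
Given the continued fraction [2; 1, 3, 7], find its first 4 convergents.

2/1, 3/1, 11/4, 80/29

Using the convergent recurrence p_i = a_i*p_{i-1} + p_{i-2}, q_i = a_i*q_{i-1} + q_{i-2} with p_{-2}=0, p_{-1}=1, q_{-2}=1, q_{-1}=0:
  i=0: a_0=2, p_0 = 2*1 + 0 = 2, q_0 = 2*0 + 1 = 1.
  i=1: a_1=1, p_1 = 1*2 + 1 = 3, q_1 = 1*1 + 0 = 1.
  i=2: a_2=3, p_2 = 3*3 + 2 = 11, q_2 = 3*1 + 1 = 4.
  i=3: a_3=7, p_3 = 7*11 + 3 = 80, q_3 = 7*4 + 1 = 29.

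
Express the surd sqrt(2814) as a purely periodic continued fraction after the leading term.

Write x_i = (sqrt(2814) + m_i)/d_i with (m_0, d_0) = (0, 1). a_0 = floor(sqrt(2814)) = 53, since 53^2 = 2809 <= 2814 < 2916 = 54^2.
Iterate m_{i+1} = d_i*a_i - m_i, d_{i+1} = (2814 - m_{i+1}^2)/d_i, a_{i+1} = floor((a_0 + m_{i+1})/d_{i+1}):
  m_1 = 1*53 - 0 = 53, d_1 = (2814 - 53^2)/1 = 5/1 = 5, a_1 = floor((53 + 53)/5) = 21.
  m_2 = 5*21 - 53 = 52, d_2 = (2814 - 52^2)/5 = 110/5 = 22, a_2 = floor((53 + 52)/22) = 4.
  m_3 = 22*4 - 52 = 36, d_3 = (2814 - 36^2)/22 = 1518/22 = 69, a_3 = floor((53 + 36)/69) = 1.
  m_4 = 69*1 - 36 = 33, d_4 = (2814 - 33^2)/69 = 1725/69 = 25, a_4 = floor((53 + 33)/25) = 3.
  m_5 = 25*3 - 33 = 42, d_5 = (2814 - 42^2)/25 = 1050/25 = 42, a_5 = floor((53 + 42)/42) = 2.
  m_6 = 42*2 - 42 = 42, d_6 = (2814 - 42^2)/42 = 1050/42 = 25, a_6 = floor((53 + 42)/25) = 3.
  m_7 = 25*3 - 42 = 33, d_7 = (2814 - 33^2)/25 = 1725/25 = 69, a_7 = floor((53 + 33)/69) = 1.
  m_8 = 69*1 - 33 = 36, d_8 = (2814 - 36^2)/69 = 1518/69 = 22, a_8 = floor((53 + 36)/22) = 4.
  m_9 = 22*4 - 36 = 52, d_9 = (2814 - 52^2)/22 = 110/22 = 5, a_9 = floor((53 + 52)/5) = 21.
  m_10 = 5*21 - 52 = 53, d_10 = (2814 - 53^2)/5 = 5/5 = 1, a_10 = floor((53 + 53)/1) = 106.
  m_11 = 1*106 - 53 = 53, d_11 = (2814 - 53^2)/1 = 5/1 = 5: (m_11, d_11) = (m_1, d_1) = (53, 5), so from here the quotients repeat a_1, ..., a_10; the period length is 10.
Hence the expansion of sqrt(2814) is a_0 = 53 followed by the repeating block 21, 4, 1, 3, 2, 3, 1, 4, 21, 106 (period 10).

[53; (21, 4, 1, 3, 2, 3, 1, 4, 21, 106)]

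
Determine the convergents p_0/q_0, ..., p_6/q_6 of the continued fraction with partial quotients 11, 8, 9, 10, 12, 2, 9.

Using the convergent recurrence p_i = a_i*p_{i-1} + p_{i-2}, q_i = a_i*q_{i-1} + q_{i-2} with p_{-2}=0, p_{-1}=1, q_{-2}=1, q_{-1}=0:
  i=0: a_0=11, p_0 = 11*1 + 0 = 11, q_0 = 11*0 + 1 = 1.
  i=1: a_1=8, p_1 = 8*11 + 1 = 89, q_1 = 8*1 + 0 = 8.
  i=2: a_2=9, p_2 = 9*89 + 11 = 812, q_2 = 9*8 + 1 = 73.
  i=3: a_3=10, p_3 = 10*812 + 89 = 8209, q_3 = 10*73 + 8 = 738.
  i=4: a_4=12, p_4 = 12*8209 + 812 = 99320, q_4 = 12*738 + 73 = 8929.
  i=5: a_5=2, p_5 = 2*99320 + 8209 = 206849, q_5 = 2*8929 + 738 = 18596.
  i=6: a_6=9, p_6 = 9*206849 + 99320 = 1960961, q_6 = 9*18596 + 8929 = 176293.

11/1, 89/8, 812/73, 8209/738, 99320/8929, 206849/18596, 1960961/176293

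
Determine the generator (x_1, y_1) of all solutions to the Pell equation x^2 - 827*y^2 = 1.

First expand sqrt(827) as a continued fraction. With x_i = (sqrt(827) + m_i)/d_i and (m_0, d_0) = (0, 1): a_0 = floor(sqrt(827)) = 28, since 28^2 = 784 <= 827 < 841 = 29^2.
Iterate m_{i+1} = d_i*a_i - m_i, d_{i+1} = (827 - m_{i+1}^2)/d_i, a_{i+1} = floor((a_0 + m_{i+1})/d_{i+1}):
  m_1 = 1*28 - 0 = 28, d_1 = (827 - 28^2)/1 = 43/1 = 43, a_1 = floor((28 + 28)/43) = 1.
  m_2 = 43*1 - 28 = 15, d_2 = (827 - 15^2)/43 = 602/43 = 14, a_2 = floor((28 + 15)/14) = 3.
  m_3 = 14*3 - 15 = 27, d_3 = (827 - 27^2)/14 = 98/14 = 7, a_3 = floor((28 + 27)/7) = 7.
  m_4 = 7*7 - 27 = 22, d_4 = (827 - 22^2)/7 = 343/7 = 49, a_4 = floor((28 + 22)/49) = 1.
  m_5 = 49*1 - 22 = 27, d_5 = (827 - 27^2)/49 = 98/49 = 2, a_5 = floor((28 + 27)/2) = 27.
  m_6 = 2*27 - 27 = 27, d_6 = (827 - 27^2)/2 = 98/2 = 49, a_6 = floor((28 + 27)/49) = 1.
  m_7 = 49*1 - 27 = 22, d_7 = (827 - 22^2)/49 = 343/49 = 7, a_7 = floor((28 + 22)/7) = 7.
  m_8 = 7*7 - 22 = 27, d_8 = (827 - 27^2)/7 = 98/7 = 14, a_8 = floor((28 + 27)/14) = 3.
  m_9 = 14*3 - 27 = 15, d_9 = (827 - 15^2)/14 = 602/14 = 43, a_9 = floor((28 + 15)/43) = 1.
  m_10 = 43*1 - 15 = 28, d_10 = (827 - 28^2)/43 = 43/43 = 1, a_10 = floor((28 + 28)/1) = 56.
  m_11 = 1*56 - 28 = 28, d_11 = (827 - 28^2)/1 = 43/1 = 43: (m_11, d_11) = (m_1, d_1) = (28, 43), so from here the quotients repeat a_1, ..., a_10; the period length is 10.
So sqrt(827) = [28; (1, 3, 7, 1, 27, 1, 7, 3, 1, 56)] with period length k = 10.
k is even, so the fundamental solution of x^2 - 827y^2 = 1 is (p_{k-1}, q_{k-1}) = (p_9, q_9); compute convergents through index 9.
Convergents (p_i = a_i*p_{i-1} + p_{i-2}, q_i = a_i*q_{i-1} + q_{i-2} with p_{-2}=0, p_{-1}=1, q_{-2}=1, q_{-1}=0):
  i=0: a_0=28, p_0 = 28*1 + 0 = 28, q_0 = 28*0 + 1 = 1.
  i=1: a_1=1, p_1 = 1*28 + 1 = 29, q_1 = 1*1 + 0 = 1.
  i=2: a_2=3, p_2 = 3*29 + 28 = 115, q_2 = 3*1 + 1 = 4.
  i=3: a_3=7, p_3 = 7*115 + 29 = 834, q_3 = 7*4 + 1 = 29.
  i=4: a_4=1, p_4 = 1*834 + 115 = 949, q_4 = 1*29 + 4 = 33.
  i=5: a_5=27, p_5 = 27*949 + 834 = 26457, q_5 = 27*33 + 29 = 920.
  i=6: a_6=1, p_6 = 1*26457 + 949 = 27406, q_6 = 1*920 + 33 = 953.
  i=7: a_7=7, p_7 = 7*27406 + 26457 = 218299, q_7 = 7*953 + 920 = 7591.
  i=8: a_8=3, p_8 = 3*218299 + 27406 = 682303, q_8 = 3*7591 + 953 = 23726.
  i=9: a_9=1, p_9 = 1*682303 + 218299 = 900602, q_9 = 1*23726 + 7591 = 31317.
Check: 900602^2 - 827*31317^2 = 811083962404 - 811083962403 = 1, so (x, y) = (900602, 31317) solves the equation, and by the theorem it is the least positive solution.

(x, y) = (900602, 31317)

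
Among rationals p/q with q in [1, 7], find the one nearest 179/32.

28/5

Expand x = 179/32 as a continued fraction with the Euclidean algorithm:
  179 = 5*32 + 19, so a_0 = 5.
  32 = 1*19 + 13, so a_1 = 1.
  19 = 1*13 + 6, so a_2 = 1.
  13 = 2*6 + 1, so a_3 = 2.
  6 = 6*1 + 0, so a_4 = 6.
so x = [5; 1, 1, 2, 6].
Convergents (p_i = a_i*p_{i-1} + p_{i-2}, q_i = a_i*q_{i-1} + q_{i-2} with p_{-2}=0, p_{-1}=1, q_{-2}=1, q_{-1}=0), until the denominator exceeds 7:
  i=0: a_0=5, p_0 = 5*1 + 0 = 5, q_0 = 5*0 + 1 = 1.
  i=1: a_1=1, p_1 = 1*5 + 1 = 6, q_1 = 1*1 + 0 = 1.
  i=2: a_2=1, p_2 = 1*6 + 5 = 11, q_2 = 1*1 + 1 = 2.
  i=3: a_3=2, p_3 = 2*11 + 6 = 28, q_3 = 2*2 + 1 = 5.
  i=4: a_4=6, p_4 = 6*28 + 11 = 179, q_4 = 6*5 + 2 = 32.
q_4 = 32 > 7, so the last convergent with denominator <= 7 is p_3/q_3 = 28/5.
The closest fraction with denominator <= 7 is either p_3/q_3 or the intermediate fraction (k*p_3 + p_2)/(k*q_3 + q_2) with the largest k >= 1 whose denominator stays <= 7; these approach x as k grows, and every other convergent or intermediate fraction in range is farther away.
Largest k: floor((7 - q_2)/q_3) = floor((7 - 2)/5) = 1.
That gives (1*28 + 11)/(1*5 + 2) = 39/7.
Compare the errors: |x - 28/5| = |179*5 - 28*32|/(32*5) = 1/160, and |x - 39/7| = |179*7 - 39*32|/(32*7) = 5/224.
Cross-multiplying, 1*224 = 224 < 800 = 5*160, so 1/160 is smaller: the convergent 28/5 is closer to x than 39/7.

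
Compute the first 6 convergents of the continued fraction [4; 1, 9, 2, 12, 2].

Using the convergent recurrence p_i = a_i*p_{i-1} + p_{i-2}, q_i = a_i*q_{i-1} + q_{i-2} with p_{-2}=0, p_{-1}=1, q_{-2}=1, q_{-1}=0:
  i=0: a_0=4, p_0 = 4*1 + 0 = 4, q_0 = 4*0 + 1 = 1.
  i=1: a_1=1, p_1 = 1*4 + 1 = 5, q_1 = 1*1 + 0 = 1.
  i=2: a_2=9, p_2 = 9*5 + 4 = 49, q_2 = 9*1 + 1 = 10.
  i=3: a_3=2, p_3 = 2*49 + 5 = 103, q_3 = 2*10 + 1 = 21.
  i=4: a_4=12, p_4 = 12*103 + 49 = 1285, q_4 = 12*21 + 10 = 262.
  i=5: a_5=2, p_5 = 2*1285 + 103 = 2673, q_5 = 2*262 + 21 = 545.

4/1, 5/1, 49/10, 103/21, 1285/262, 2673/545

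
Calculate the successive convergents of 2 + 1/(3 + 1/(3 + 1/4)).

Using the convergent recurrence p_i = a_i*p_{i-1} + p_{i-2}, q_i = a_i*q_{i-1} + q_{i-2} with p_{-2}=0, p_{-1}=1, q_{-2}=1, q_{-1}=0:
  i=0: a_0=2, p_0 = 2*1 + 0 = 2, q_0 = 2*0 + 1 = 1.
  i=1: a_1=3, p_1 = 3*2 + 1 = 7, q_1 = 3*1 + 0 = 3.
  i=2: a_2=3, p_2 = 3*7 + 2 = 23, q_2 = 3*3 + 1 = 10.
  i=3: a_3=4, p_3 = 4*23 + 7 = 99, q_3 = 4*10 + 3 = 43.

2/1, 7/3, 23/10, 99/43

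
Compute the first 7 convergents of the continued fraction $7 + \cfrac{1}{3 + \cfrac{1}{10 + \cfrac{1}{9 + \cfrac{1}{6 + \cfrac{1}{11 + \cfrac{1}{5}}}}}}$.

Using the convergent recurrence p_i = a_i*p_{i-1} + p_{i-2}, q_i = a_i*q_{i-1} + q_{i-2} with p_{-2}=0, p_{-1}=1, q_{-2}=1, q_{-1}=0:
  i=0: a_0=7, p_0 = 7*1 + 0 = 7, q_0 = 7*0 + 1 = 1.
  i=1: a_1=3, p_1 = 3*7 + 1 = 22, q_1 = 3*1 + 0 = 3.
  i=2: a_2=10, p_2 = 10*22 + 7 = 227, q_2 = 10*3 + 1 = 31.
  i=3: a_3=9, p_3 = 9*227 + 22 = 2065, q_3 = 9*31 + 3 = 282.
  i=4: a_4=6, p_4 = 6*2065 + 227 = 12617, q_4 = 6*282 + 31 = 1723.
  i=5: a_5=11, p_5 = 11*12617 + 2065 = 140852, q_5 = 11*1723 + 282 = 19235.
  i=6: a_6=5, p_6 = 5*140852 + 12617 = 716877, q_6 = 5*19235 + 1723 = 97898.

7/1, 22/3, 227/31, 2065/282, 12617/1723, 140852/19235, 716877/97898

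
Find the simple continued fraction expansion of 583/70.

Run the Euclidean algorithm on 583 and 70; the successive quotients are the partial quotients a_0, a_1, ... (each step inverts the fractional part left over by the previous one):
  583 = 8*70 + 23, so a_0 = 8.
  70 = 3*23 + 1, so a_1 = 3.
  23 = 23*1 + 0, so a_2 = 23.
The remainder reaches 0 after 3 divisions, so the expansion has 3 partial quotients, read off in order.

[8; 3, 23]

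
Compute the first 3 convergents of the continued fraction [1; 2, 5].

1/1, 3/2, 16/11

Using the convergent recurrence p_i = a_i*p_{i-1} + p_{i-2}, q_i = a_i*q_{i-1} + q_{i-2} with p_{-2}=0, p_{-1}=1, q_{-2}=1, q_{-1}=0:
  i=0: a_0=1, p_0 = 1*1 + 0 = 1, q_0 = 1*0 + 1 = 1.
  i=1: a_1=2, p_1 = 2*1 + 1 = 3, q_1 = 2*1 + 0 = 2.
  i=2: a_2=5, p_2 = 5*3 + 1 = 16, q_2 = 5*2 + 1 = 11.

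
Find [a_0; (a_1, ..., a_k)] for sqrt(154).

Write x_i = (sqrt(154) + m_i)/d_i with (m_0, d_0) = (0, 1). a_0 = floor(sqrt(154)) = 12, since 12^2 = 144 <= 154 < 169 = 13^2.
Iterate m_{i+1} = d_i*a_i - m_i, d_{i+1} = (154 - m_{i+1}^2)/d_i, a_{i+1} = floor((a_0 + m_{i+1})/d_{i+1}):
  m_1 = 1*12 - 0 = 12, d_1 = (154 - 12^2)/1 = 10/1 = 10, a_1 = floor((12 + 12)/10) = 2.
  m_2 = 10*2 - 12 = 8, d_2 = (154 - 8^2)/10 = 90/10 = 9, a_2 = floor((12 + 8)/9) = 2.
  m_3 = 9*2 - 8 = 10, d_3 = (154 - 10^2)/9 = 54/9 = 6, a_3 = floor((12 + 10)/6) = 3.
  m_4 = 6*3 - 10 = 8, d_4 = (154 - 8^2)/6 = 90/6 = 15, a_4 = floor((12 + 8)/15) = 1.
  m_5 = 15*1 - 8 = 7, d_5 = (154 - 7^2)/15 = 105/15 = 7, a_5 = floor((12 + 7)/7) = 2.
  m_6 = 7*2 - 7 = 7, d_6 = (154 - 7^2)/7 = 105/7 = 15, a_6 = floor((12 + 7)/15) = 1.
  m_7 = 15*1 - 7 = 8, d_7 = (154 - 8^2)/15 = 90/15 = 6, a_7 = floor((12 + 8)/6) = 3.
  m_8 = 6*3 - 8 = 10, d_8 = (154 - 10^2)/6 = 54/6 = 9, a_8 = floor((12 + 10)/9) = 2.
  m_9 = 9*2 - 10 = 8, d_9 = (154 - 8^2)/9 = 90/9 = 10, a_9 = floor((12 + 8)/10) = 2.
  m_10 = 10*2 - 8 = 12, d_10 = (154 - 12^2)/10 = 10/10 = 1, a_10 = floor((12 + 12)/1) = 24.
  m_11 = 1*24 - 12 = 12, d_11 = (154 - 12^2)/1 = 10/1 = 10: (m_11, d_11) = (m_1, d_1) = (12, 10), so from here the quotients repeat a_1, ..., a_10; the period length is 10.
Hence the expansion of sqrt(154) is a_0 = 12 followed by the repeating block 2, 2, 3, 1, 2, 1, 3, 2, 2, 24 (period 10).

[12; (2, 2, 3, 1, 2, 1, 3, 2, 2, 24)]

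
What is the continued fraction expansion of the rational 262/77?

Run the Euclidean algorithm on 262 and 77; the successive quotients are the partial quotients a_0, a_1, ... (each step inverts the fractional part left over by the previous one):
  262 = 3*77 + 31, so a_0 = 3.
  77 = 2*31 + 15, so a_1 = 2.
  31 = 2*15 + 1, so a_2 = 2.
  15 = 15*1 + 0, so a_3 = 15.
The remainder reaches 0 after 4 divisions, so the expansion has 4 partial quotients, read off in order.

[3; 2, 2, 15]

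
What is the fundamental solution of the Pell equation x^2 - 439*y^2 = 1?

First expand sqrt(439) as a continued fraction. With x_i = (sqrt(439) + m_i)/d_i and (m_0, d_0) = (0, 1): a_0 = floor(sqrt(439)) = 20, since 20^2 = 400 <= 439 < 441 = 21^2.
Iterate m_{i+1} = d_i*a_i - m_i, d_{i+1} = (439 - m_{i+1}^2)/d_i, a_{i+1} = floor((a_0 + m_{i+1})/d_{i+1}):
  m_1 = 1*20 - 0 = 20, d_1 = (439 - 20^2)/1 = 39/1 = 39, a_1 = floor((20 + 20)/39) = 1.
  m_2 = 39*1 - 20 = 19, d_2 = (439 - 19^2)/39 = 78/39 = 2, a_2 = floor((20 + 19)/2) = 19.
  m_3 = 2*19 - 19 = 19, d_3 = (439 - 19^2)/2 = 78/2 = 39, a_3 = floor((20 + 19)/39) = 1.
  m_4 = 39*1 - 19 = 20, d_4 = (439 - 20^2)/39 = 39/39 = 1, a_4 = floor((20 + 20)/1) = 40.
  m_5 = 1*40 - 20 = 20, d_5 = (439 - 20^2)/1 = 39/1 = 39: (m_5, d_5) = (m_1, d_1) = (20, 39), so from here the quotients repeat a_1, ..., a_4; the period length is 4.
So sqrt(439) = [20; (1, 19, 1, 40)] with period length k = 4.
k is even, so the fundamental solution of x^2 - 439y^2 = 1 is (p_{k-1}, q_{k-1}) = (p_3, q_3); compute convergents through index 3.
Convergents (p_i = a_i*p_{i-1} + p_{i-2}, q_i = a_i*q_{i-1} + q_{i-2} with p_{-2}=0, p_{-1}=1, q_{-2}=1, q_{-1}=0):
  i=0: a_0=20, p_0 = 20*1 + 0 = 20, q_0 = 20*0 + 1 = 1.
  i=1: a_1=1, p_1 = 1*20 + 1 = 21, q_1 = 1*1 + 0 = 1.
  i=2: a_2=19, p_2 = 19*21 + 20 = 419, q_2 = 19*1 + 1 = 20.
  i=3: a_3=1, p_3 = 1*419 + 21 = 440, q_3 = 1*20 + 1 = 21.
Check: 440^2 - 439*21^2 = 193600 - 193599 = 1, so (x, y) = (440, 21) solves the equation, and by the theorem it is the least positive solution.

(x, y) = (440, 21)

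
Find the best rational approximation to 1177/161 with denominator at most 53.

Expand x = 1177/161 as a continued fraction with the Euclidean algorithm:
  1177 = 7*161 + 50, so a_0 = 7.
  161 = 3*50 + 11, so a_1 = 3.
  50 = 4*11 + 6, so a_2 = 4.
  11 = 1*6 + 5, so a_3 = 1.
  6 = 1*5 + 1, so a_4 = 1.
  5 = 5*1 + 0, so a_5 = 5.
so x = [7; 3, 4, 1, 1, 5].
Convergents (p_i = a_i*p_{i-1} + p_{i-2}, q_i = a_i*q_{i-1} + q_{i-2} with p_{-2}=0, p_{-1}=1, q_{-2}=1, q_{-1}=0), until the denominator exceeds 53:
  i=0: a_0=7, p_0 = 7*1 + 0 = 7, q_0 = 7*0 + 1 = 1.
  i=1: a_1=3, p_1 = 3*7 + 1 = 22, q_1 = 3*1 + 0 = 3.
  i=2: a_2=4, p_2 = 4*22 + 7 = 95, q_2 = 4*3 + 1 = 13.
  i=3: a_3=1, p_3 = 1*95 + 22 = 117, q_3 = 1*13 + 3 = 16.
  i=4: a_4=1, p_4 = 1*117 + 95 = 212, q_4 = 1*16 + 13 = 29.
  i=5: a_5=5, p_5 = 5*212 + 117 = 1177, q_5 = 5*29 + 16 = 161.
q_5 = 161 > 53, so the last convergent with denominator <= 53 is p_4/q_4 = 212/29.
The closest fraction with denominator <= 53 is either p_4/q_4 or the intermediate fraction (k*p_4 + p_3)/(k*q_4 + q_3) with the largest k >= 1 whose denominator stays <= 53; these approach x as k grows, and every other convergent or intermediate fraction in range is farther away.
Largest k: floor((53 - q_3)/q_4) = floor((53 - 16)/29) = 1.
That gives (1*212 + 117)/(1*29 + 16) = 329/45.
Compare the errors: |x - 212/29| = |1177*29 - 212*161|/(161*29) = 1/4669, and |x - 329/45| = |1177*45 - 329*161|/(161*45) = 4/7245.
Cross-multiplying, 1*7245 = 7245 < 18676 = 4*4669, so 1/4669 is smaller: the convergent 212/29 is closer to x than 329/45.

212/29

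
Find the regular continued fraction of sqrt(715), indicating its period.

Write x_i = (sqrt(715) + m_i)/d_i with (m_0, d_0) = (0, 1). a_0 = floor(sqrt(715)) = 26, since 26^2 = 676 <= 715 < 729 = 27^2.
Iterate m_{i+1} = d_i*a_i - m_i, d_{i+1} = (715 - m_{i+1}^2)/d_i, a_{i+1} = floor((a_0 + m_{i+1})/d_{i+1}):
  m_1 = 1*26 - 0 = 26, d_1 = (715 - 26^2)/1 = 39/1 = 39, a_1 = floor((26 + 26)/39) = 1.
  m_2 = 39*1 - 26 = 13, d_2 = (715 - 13^2)/39 = 546/39 = 14, a_2 = floor((26 + 13)/14) = 2.
  m_3 = 14*2 - 13 = 15, d_3 = (715 - 15^2)/14 = 490/14 = 35, a_3 = floor((26 + 15)/35) = 1.
  m_4 = 35*1 - 15 = 20, d_4 = (715 - 20^2)/35 = 315/35 = 9, a_4 = floor((26 + 20)/9) = 5.
  m_5 = 9*5 - 20 = 25, d_5 = (715 - 25^2)/9 = 90/9 = 10, a_5 = floor((26 + 25)/10) = 5.
  m_6 = 10*5 - 25 = 25, d_6 = (715 - 25^2)/10 = 90/10 = 9, a_6 = floor((26 + 25)/9) = 5.
  m_7 = 9*5 - 25 = 20, d_7 = (715 - 20^2)/9 = 315/9 = 35, a_7 = floor((26 + 20)/35) = 1.
  m_8 = 35*1 - 20 = 15, d_8 = (715 - 15^2)/35 = 490/35 = 14, a_8 = floor((26 + 15)/14) = 2.
  m_9 = 14*2 - 15 = 13, d_9 = (715 - 13^2)/14 = 546/14 = 39, a_9 = floor((26 + 13)/39) = 1.
  m_10 = 39*1 - 13 = 26, d_10 = (715 - 26^2)/39 = 39/39 = 1, a_10 = floor((26 + 26)/1) = 52.
  m_11 = 1*52 - 26 = 26, d_11 = (715 - 26^2)/1 = 39/1 = 39: (m_11, d_11) = (m_1, d_1) = (26, 39), so from here the quotients repeat a_1, ..., a_10; the period length is 10.
Hence the expansion of sqrt(715) is a_0 = 26 followed by the repeating block 1, 2, 1, 5, 5, 5, 1, 2, 1, 52 (period 10).

[26; (1, 2, 1, 5, 5, 5, 1, 2, 1, 52)]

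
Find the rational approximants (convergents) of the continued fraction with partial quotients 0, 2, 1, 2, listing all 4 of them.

Using the convergent recurrence p_i = a_i*p_{i-1} + p_{i-2}, q_i = a_i*q_{i-1} + q_{i-2} with p_{-2}=0, p_{-1}=1, q_{-2}=1, q_{-1}=0:
  i=0: a_0=0, p_0 = 0*1 + 0 = 0, q_0 = 0*0 + 1 = 1.
  i=1: a_1=2, p_1 = 2*0 + 1 = 1, q_1 = 2*1 + 0 = 2.
  i=2: a_2=1, p_2 = 1*1 + 0 = 1, q_2 = 1*2 + 1 = 3.
  i=3: a_3=2, p_3 = 2*1 + 1 = 3, q_3 = 2*3 + 2 = 8.

0/1, 1/2, 1/3, 3/8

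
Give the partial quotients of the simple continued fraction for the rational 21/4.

Run the Euclidean algorithm on 21 and 4; the successive quotients are the partial quotients a_0, a_1, ... (each step inverts the fractional part left over by the previous one):
  21 = 5*4 + 1, so a_0 = 5.
  4 = 4*1 + 0, so a_1 = 4.
The remainder reaches 0 after 2 divisions, so the expansion has 2 partial quotients, read off in order.

[5; 4]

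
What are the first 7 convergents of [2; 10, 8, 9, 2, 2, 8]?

Using the convergent recurrence p_i = a_i*p_{i-1} + p_{i-2}, q_i = a_i*q_{i-1} + q_{i-2} with p_{-2}=0, p_{-1}=1, q_{-2}=1, q_{-1}=0:
  i=0: a_0=2, p_0 = 2*1 + 0 = 2, q_0 = 2*0 + 1 = 1.
  i=1: a_1=10, p_1 = 10*2 + 1 = 21, q_1 = 10*1 + 0 = 10.
  i=2: a_2=8, p_2 = 8*21 + 2 = 170, q_2 = 8*10 + 1 = 81.
  i=3: a_3=9, p_3 = 9*170 + 21 = 1551, q_3 = 9*81 + 10 = 739.
  i=4: a_4=2, p_4 = 2*1551 + 170 = 3272, q_4 = 2*739 + 81 = 1559.
  i=5: a_5=2, p_5 = 2*3272 + 1551 = 8095, q_5 = 2*1559 + 739 = 3857.
  i=6: a_6=8, p_6 = 8*8095 + 3272 = 68032, q_6 = 8*3857 + 1559 = 32415.

2/1, 21/10, 170/81, 1551/739, 3272/1559, 8095/3857, 68032/32415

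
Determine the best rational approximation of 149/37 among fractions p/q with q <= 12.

Expand x = 149/37 as a continued fraction with the Euclidean algorithm:
  149 = 4*37 + 1, so a_0 = 4.
  37 = 37*1 + 0, so a_1 = 37.
so x = [4; 37].
Convergents (p_i = a_i*p_{i-1} + p_{i-2}, q_i = a_i*q_{i-1} + q_{i-2} with p_{-2}=0, p_{-1}=1, q_{-2}=1, q_{-1}=0), until the denominator exceeds 12:
  i=0: a_0=4, p_0 = 4*1 + 0 = 4, q_0 = 4*0 + 1 = 1.
  i=1: a_1=37, p_1 = 37*4 + 1 = 149, q_1 = 37*1 + 0 = 37.
q_1 = 37 > 12, so the last convergent with denominator <= 12 is p_0/q_0 = 4/1.
The closest fraction with denominator <= 12 is either p_0/q_0 or the intermediate fraction (k*p_0 + p_{-1})/(k*q_0 + q_{-1}) with the largest k >= 1 whose denominator stays <= 12; these approach x as k grows, and every other convergent or intermediate fraction in range is farther away.
Largest k: floor((12 - q_{-1})/q_0) = floor((12 - 0)/1) = 12 (using the seeds p_{-1} = 1, q_{-1} = 0).
That gives (12*4 + 1)/(12*1 + 0) = 49/12.
Compare the errors: |x - 4/1| = |149*1 - 4*37|/(37*1) = 1/37, and |x - 49/12| = |149*12 - 49*37|/(37*12) = 25/444.
Cross-multiplying, 1*444 = 444 < 925 = 25*37, so 1/37 is smaller: the convergent 4/1 is closer to x than 49/12.

4/1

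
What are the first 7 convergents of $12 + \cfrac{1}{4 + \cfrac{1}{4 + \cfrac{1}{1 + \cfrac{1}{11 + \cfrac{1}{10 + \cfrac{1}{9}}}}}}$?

12/1, 49/4, 208/17, 257/21, 3035/248, 30607/2501, 278498/22757

Using the convergent recurrence p_i = a_i*p_{i-1} + p_{i-2}, q_i = a_i*q_{i-1} + q_{i-2} with p_{-2}=0, p_{-1}=1, q_{-2}=1, q_{-1}=0:
  i=0: a_0=12, p_0 = 12*1 + 0 = 12, q_0 = 12*0 + 1 = 1.
  i=1: a_1=4, p_1 = 4*12 + 1 = 49, q_1 = 4*1 + 0 = 4.
  i=2: a_2=4, p_2 = 4*49 + 12 = 208, q_2 = 4*4 + 1 = 17.
  i=3: a_3=1, p_3 = 1*208 + 49 = 257, q_3 = 1*17 + 4 = 21.
  i=4: a_4=11, p_4 = 11*257 + 208 = 3035, q_4 = 11*21 + 17 = 248.
  i=5: a_5=10, p_5 = 10*3035 + 257 = 30607, q_5 = 10*248 + 21 = 2501.
  i=6: a_6=9, p_6 = 9*30607 + 3035 = 278498, q_6 = 9*2501 + 248 = 22757.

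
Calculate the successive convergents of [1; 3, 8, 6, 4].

Using the convergent recurrence p_i = a_i*p_{i-1} + p_{i-2}, q_i = a_i*q_{i-1} + q_{i-2} with p_{-2}=0, p_{-1}=1, q_{-2}=1, q_{-1}=0:
  i=0: a_0=1, p_0 = 1*1 + 0 = 1, q_0 = 1*0 + 1 = 1.
  i=1: a_1=3, p_1 = 3*1 + 1 = 4, q_1 = 3*1 + 0 = 3.
  i=2: a_2=8, p_2 = 8*4 + 1 = 33, q_2 = 8*3 + 1 = 25.
  i=3: a_3=6, p_3 = 6*33 + 4 = 202, q_3 = 6*25 + 3 = 153.
  i=4: a_4=4, p_4 = 4*202 + 33 = 841, q_4 = 4*153 + 25 = 637.

1/1, 4/3, 33/25, 202/153, 841/637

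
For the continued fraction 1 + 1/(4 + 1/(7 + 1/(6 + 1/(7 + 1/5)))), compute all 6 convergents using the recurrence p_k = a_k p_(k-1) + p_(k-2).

Using the convergent recurrence p_i = a_i*p_{i-1} + p_{i-2}, q_i = a_i*q_{i-1} + q_{i-2} with p_{-2}=0, p_{-1}=1, q_{-2}=1, q_{-1}=0:
  i=0: a_0=1, p_0 = 1*1 + 0 = 1, q_0 = 1*0 + 1 = 1.
  i=1: a_1=4, p_1 = 4*1 + 1 = 5, q_1 = 4*1 + 0 = 4.
  i=2: a_2=7, p_2 = 7*5 + 1 = 36, q_2 = 7*4 + 1 = 29.
  i=3: a_3=6, p_3 = 6*36 + 5 = 221, q_3 = 6*29 + 4 = 178.
  i=4: a_4=7, p_4 = 7*221 + 36 = 1583, q_4 = 7*178 + 29 = 1275.
  i=5: a_5=5, p_5 = 5*1583 + 221 = 8136, q_5 = 5*1275 + 178 = 6553.

1/1, 5/4, 36/29, 221/178, 1583/1275, 8136/6553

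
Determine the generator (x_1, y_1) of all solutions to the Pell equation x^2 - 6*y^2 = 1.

First expand sqrt(6) as a continued fraction. With x_i = (sqrt(6) + m_i)/d_i and (m_0, d_0) = (0, 1): a_0 = floor(sqrt(6)) = 2, since 2^2 = 4 <= 6 < 9 = 3^2.
Iterate m_{i+1} = d_i*a_i - m_i, d_{i+1} = (6 - m_{i+1}^2)/d_i, a_{i+1} = floor((a_0 + m_{i+1})/d_{i+1}):
  m_1 = 1*2 - 0 = 2, d_1 = (6 - 2^2)/1 = 2/1 = 2, a_1 = floor((2 + 2)/2) = 2.
  m_2 = 2*2 - 2 = 2, d_2 = (6 - 2^2)/2 = 2/2 = 1, a_2 = floor((2 + 2)/1) = 4.
  m_3 = 1*4 - 2 = 2, d_3 = (6 - 2^2)/1 = 2/1 = 2: (m_3, d_3) = (m_1, d_1) = (2, 2), so from here the quotients repeat a_1, a_2; the period length is 2.
So sqrt(6) = [2; (2, 4)] with period length k = 2.
k is even, so the fundamental solution of x^2 - 6y^2 = 1 is (p_{k-1}, q_{k-1}) = (p_1, q_1); compute convergents through index 1.
Convergents (p_i = a_i*p_{i-1} + p_{i-2}, q_i = a_i*q_{i-1} + q_{i-2} with p_{-2}=0, p_{-1}=1, q_{-2}=1, q_{-1}=0):
  i=0: a_0=2, p_0 = 2*1 + 0 = 2, q_0 = 2*0 + 1 = 1.
  i=1: a_1=2, p_1 = 2*2 + 1 = 5, q_1 = 2*1 + 0 = 2.
Check: 5^2 - 6*2^2 = 25 - 24 = 1, so (x, y) = (5, 2) solves the equation, and by the theorem it is the least positive solution.

(x, y) = (5, 2)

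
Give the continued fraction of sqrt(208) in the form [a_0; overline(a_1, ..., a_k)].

[14; overline(2, 2, 1, 2, 2, 28)]

Write x_i = (sqrt(208) + m_i)/d_i with (m_0, d_0) = (0, 1). a_0 = floor(sqrt(208)) = 14, since 14^2 = 196 <= 208 < 225 = 15^2.
Iterate m_{i+1} = d_i*a_i - m_i, d_{i+1} = (208 - m_{i+1}^2)/d_i, a_{i+1} = floor((a_0 + m_{i+1})/d_{i+1}):
  m_1 = 1*14 - 0 = 14, d_1 = (208 - 14^2)/1 = 12/1 = 12, a_1 = floor((14 + 14)/12) = 2.
  m_2 = 12*2 - 14 = 10, d_2 = (208 - 10^2)/12 = 108/12 = 9, a_2 = floor((14 + 10)/9) = 2.
  m_3 = 9*2 - 10 = 8, d_3 = (208 - 8^2)/9 = 144/9 = 16, a_3 = floor((14 + 8)/16) = 1.
  m_4 = 16*1 - 8 = 8, d_4 = (208 - 8^2)/16 = 144/16 = 9, a_4 = floor((14 + 8)/9) = 2.
  m_5 = 9*2 - 8 = 10, d_5 = (208 - 10^2)/9 = 108/9 = 12, a_5 = floor((14 + 10)/12) = 2.
  m_6 = 12*2 - 10 = 14, d_6 = (208 - 14^2)/12 = 12/12 = 1, a_6 = floor((14 + 14)/1) = 28.
  m_7 = 1*28 - 14 = 14, d_7 = (208 - 14^2)/1 = 12/1 = 12: (m_7, d_7) = (m_1, d_1) = (14, 12), so from here the quotients repeat a_1, ..., a_6; the period length is 6.
Hence the expansion of sqrt(208) is a_0 = 14 followed by the repeating block 2, 2, 1, 2, 2, 28 (period 6).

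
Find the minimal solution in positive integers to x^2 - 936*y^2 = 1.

First expand sqrt(936) as a continued fraction. With x_i = (sqrt(936) + m_i)/d_i and (m_0, d_0) = (0, 1): a_0 = floor(sqrt(936)) = 30, since 30^2 = 900 <= 936 < 961 = 31^2.
Iterate m_{i+1} = d_i*a_i - m_i, d_{i+1} = (936 - m_{i+1}^2)/d_i, a_{i+1} = floor((a_0 + m_{i+1})/d_{i+1}):
  m_1 = 1*30 - 0 = 30, d_1 = (936 - 30^2)/1 = 36/1 = 36, a_1 = floor((30 + 30)/36) = 1.
  m_2 = 36*1 - 30 = 6, d_2 = (936 - 6^2)/36 = 900/36 = 25, a_2 = floor((30 + 6)/25) = 1.
  m_3 = 25*1 - 6 = 19, d_3 = (936 - 19^2)/25 = 575/25 = 23, a_3 = floor((30 + 19)/23) = 2.
  m_4 = 23*2 - 19 = 27, d_4 = (936 - 27^2)/23 = 207/23 = 9, a_4 = floor((30 + 27)/9) = 6.
  m_5 = 9*6 - 27 = 27, d_5 = (936 - 27^2)/9 = 207/9 = 23, a_5 = floor((30 + 27)/23) = 2.
  m_6 = 23*2 - 27 = 19, d_6 = (936 - 19^2)/23 = 575/23 = 25, a_6 = floor((30 + 19)/25) = 1.
  m_7 = 25*1 - 19 = 6, d_7 = (936 - 6^2)/25 = 900/25 = 36, a_7 = floor((30 + 6)/36) = 1.
  m_8 = 36*1 - 6 = 30, d_8 = (936 - 30^2)/36 = 36/36 = 1, a_8 = floor((30 + 30)/1) = 60.
  m_9 = 1*60 - 30 = 30, d_9 = (936 - 30^2)/1 = 36/1 = 36: (m_9, d_9) = (m_1, d_1) = (30, 36), so from here the quotients repeat a_1, ..., a_8; the period length is 8.
So sqrt(936) = [30; (1, 1, 2, 6, 2, 1, 1, 60)] with period length k = 8.
k is even, so the fundamental solution of x^2 - 936y^2 = 1 is (p_{k-1}, q_{k-1}) = (p_7, q_7); compute convergents through index 7.
Convergents (p_i = a_i*p_{i-1} + p_{i-2}, q_i = a_i*q_{i-1} + q_{i-2} with p_{-2}=0, p_{-1}=1, q_{-2}=1, q_{-1}=0):
  i=0: a_0=30, p_0 = 30*1 + 0 = 30, q_0 = 30*0 + 1 = 1.
  i=1: a_1=1, p_1 = 1*30 + 1 = 31, q_1 = 1*1 + 0 = 1.
  i=2: a_2=1, p_2 = 1*31 + 30 = 61, q_2 = 1*1 + 1 = 2.
  i=3: a_3=2, p_3 = 2*61 + 31 = 153, q_3 = 2*2 + 1 = 5.
  i=4: a_4=6, p_4 = 6*153 + 61 = 979, q_4 = 6*5 + 2 = 32.
  i=5: a_5=2, p_5 = 2*979 + 153 = 2111, q_5 = 2*32 + 5 = 69.
  i=6: a_6=1, p_6 = 1*2111 + 979 = 3090, q_6 = 1*69 + 32 = 101.
  i=7: a_7=1, p_7 = 1*3090 + 2111 = 5201, q_7 = 1*101 + 69 = 170.
Check: 5201^2 - 936*170^2 = 27050401 - 27050400 = 1, so (x, y) = (5201, 170) solves the equation, and by the theorem it is the least positive solution.

(x, y) = (5201, 170)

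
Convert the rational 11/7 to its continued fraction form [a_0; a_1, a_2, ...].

[1; 1, 1, 3]

Run the Euclidean algorithm on 11 and 7; the successive quotients are the partial quotients a_0, a_1, ... (each step inverts the fractional part left over by the previous one):
  11 = 1*7 + 4, so a_0 = 1.
  7 = 1*4 + 3, so a_1 = 1.
  4 = 1*3 + 1, so a_2 = 1.
  3 = 3*1 + 0, so a_3 = 3.
The remainder reaches 0 after 4 divisions, so the expansion has 4 partial quotients, read off in order.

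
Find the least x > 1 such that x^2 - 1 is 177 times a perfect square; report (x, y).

(x, y) = (62423, 4692)

First expand sqrt(177) as a continued fraction. With x_i = (sqrt(177) + m_i)/d_i and (m_0, d_0) = (0, 1): a_0 = floor(sqrt(177)) = 13, since 13^2 = 169 <= 177 < 196 = 14^2.
Iterate m_{i+1} = d_i*a_i - m_i, d_{i+1} = (177 - m_{i+1}^2)/d_i, a_{i+1} = floor((a_0 + m_{i+1})/d_{i+1}):
  m_1 = 1*13 - 0 = 13, d_1 = (177 - 13^2)/1 = 8/1 = 8, a_1 = floor((13 + 13)/8) = 3.
  m_2 = 8*3 - 13 = 11, d_2 = (177 - 11^2)/8 = 56/8 = 7, a_2 = floor((13 + 11)/7) = 3.
  m_3 = 7*3 - 11 = 10, d_3 = (177 - 10^2)/7 = 77/7 = 11, a_3 = floor((13 + 10)/11) = 2.
  m_4 = 11*2 - 10 = 12, d_4 = (177 - 12^2)/11 = 33/11 = 3, a_4 = floor((13 + 12)/3) = 8.
  m_5 = 3*8 - 12 = 12, d_5 = (177 - 12^2)/3 = 33/3 = 11, a_5 = floor((13 + 12)/11) = 2.
  m_6 = 11*2 - 12 = 10, d_6 = (177 - 10^2)/11 = 77/11 = 7, a_6 = floor((13 + 10)/7) = 3.
  m_7 = 7*3 - 10 = 11, d_7 = (177 - 11^2)/7 = 56/7 = 8, a_7 = floor((13 + 11)/8) = 3.
  m_8 = 8*3 - 11 = 13, d_8 = (177 - 13^2)/8 = 8/8 = 1, a_8 = floor((13 + 13)/1) = 26.
  m_9 = 1*26 - 13 = 13, d_9 = (177 - 13^2)/1 = 8/1 = 8: (m_9, d_9) = (m_1, d_1) = (13, 8), so from here the quotients repeat a_1, ..., a_8; the period length is 8.
So sqrt(177) = [13; (3, 3, 2, 8, 2, 3, 3, 26)] with period length k = 8.
k is even, so the fundamental solution of x^2 - 177y^2 = 1 is (p_{k-1}, q_{k-1}) = (p_7, q_7); compute convergents through index 7.
Convergents (p_i = a_i*p_{i-1} + p_{i-2}, q_i = a_i*q_{i-1} + q_{i-2} with p_{-2}=0, p_{-1}=1, q_{-2}=1, q_{-1}=0):
  i=0: a_0=13, p_0 = 13*1 + 0 = 13, q_0 = 13*0 + 1 = 1.
  i=1: a_1=3, p_1 = 3*13 + 1 = 40, q_1 = 3*1 + 0 = 3.
  i=2: a_2=3, p_2 = 3*40 + 13 = 133, q_2 = 3*3 + 1 = 10.
  i=3: a_3=2, p_3 = 2*133 + 40 = 306, q_3 = 2*10 + 3 = 23.
  i=4: a_4=8, p_4 = 8*306 + 133 = 2581, q_4 = 8*23 + 10 = 194.
  i=5: a_5=2, p_5 = 2*2581 + 306 = 5468, q_5 = 2*194 + 23 = 411.
  i=6: a_6=3, p_6 = 3*5468 + 2581 = 18985, q_6 = 3*411 + 194 = 1427.
  i=7: a_7=3, p_7 = 3*18985 + 5468 = 62423, q_7 = 3*1427 + 411 = 4692.
Check: 62423^2 - 177*4692^2 = 3896630929 - 3896630928 = 1, so (x, y) = (62423, 4692) solves the equation, and by the theorem it is the least positive solution.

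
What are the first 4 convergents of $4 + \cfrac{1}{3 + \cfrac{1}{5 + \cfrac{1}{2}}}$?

Using the convergent recurrence p_i = a_i*p_{i-1} + p_{i-2}, q_i = a_i*q_{i-1} + q_{i-2} with p_{-2}=0, p_{-1}=1, q_{-2}=1, q_{-1}=0:
  i=0: a_0=4, p_0 = 4*1 + 0 = 4, q_0 = 4*0 + 1 = 1.
  i=1: a_1=3, p_1 = 3*4 + 1 = 13, q_1 = 3*1 + 0 = 3.
  i=2: a_2=5, p_2 = 5*13 + 4 = 69, q_2 = 5*3 + 1 = 16.
  i=3: a_3=2, p_3 = 2*69 + 13 = 151, q_3 = 2*16 + 3 = 35.

4/1, 13/3, 69/16, 151/35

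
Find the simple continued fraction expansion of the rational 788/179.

Run the Euclidean algorithm on 788 and 179; the successive quotients are the partial quotients a_0, a_1, ... (each step inverts the fractional part left over by the previous one):
  788 = 4*179 + 72, so a_0 = 4.
  179 = 2*72 + 35, so a_1 = 2.
  72 = 2*35 + 2, so a_2 = 2.
  35 = 17*2 + 1, so a_3 = 17.
  2 = 2*1 + 0, so a_4 = 2.
The remainder reaches 0 after 5 divisions, so the expansion has 5 partial quotients, read off in order.

[4; 2, 2, 17, 2]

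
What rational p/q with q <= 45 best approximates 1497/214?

7/1

Expand x = 1497/214 as a continued fraction with the Euclidean algorithm:
  1497 = 6*214 + 213, so a_0 = 6.
  214 = 1*213 + 1, so a_1 = 1.
  213 = 213*1 + 0, so a_2 = 213.
so x = [6; 1, 213].
Convergents (p_i = a_i*p_{i-1} + p_{i-2}, q_i = a_i*q_{i-1} + q_{i-2} with p_{-2}=0, p_{-1}=1, q_{-2}=1, q_{-1}=0), until the denominator exceeds 45:
  i=0: a_0=6, p_0 = 6*1 + 0 = 6, q_0 = 6*0 + 1 = 1.
  i=1: a_1=1, p_1 = 1*6 + 1 = 7, q_1 = 1*1 + 0 = 1.
  i=2: a_2=213, p_2 = 213*7 + 6 = 1497, q_2 = 213*1 + 1 = 214.
q_2 = 214 > 45, so the last convergent with denominator <= 45 is p_1/q_1 = 7/1.
The closest fraction with denominator <= 45 is either p_1/q_1 or the intermediate fraction (k*p_1 + p_0)/(k*q_1 + q_0) with the largest k >= 1 whose denominator stays <= 45; these approach x as k grows, and every other convergent or intermediate fraction in range is farther away.
Largest k: floor((45 - q_0)/q_1) = floor((45 - 1)/1) = 44.
That gives (44*7 + 6)/(44*1 + 1) = 314/45.
Compare the errors: |x - 7/1| = |1497*1 - 7*214|/(214*1) = 1/214, and |x - 314/45| = |1497*45 - 314*214|/(214*45) = 169/9630.
Cross-multiplying, 1*9630 = 9630 < 36166 = 169*214, so 1/214 is smaller: the convergent 7/1 is closer to x than 314/45.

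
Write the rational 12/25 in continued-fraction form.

[0; 2, 12]

Run the Euclidean algorithm on 12 and 25; the successive quotients are the partial quotients a_0, a_1, ... (each step inverts the fractional part left over by the previous one):
  12 = 0*25 + 12, so a_0 = 0.
  25 = 2*12 + 1, so a_1 = 2.
  12 = 12*1 + 0, so a_2 = 12.
The remainder reaches 0 after 3 divisions, so the expansion has 3 partial quotients, read off in order.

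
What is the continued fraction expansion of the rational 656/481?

Run the Euclidean algorithm on 656 and 481; the successive quotients are the partial quotients a_0, a_1, ... (each step inverts the fractional part left over by the previous one):
  656 = 1*481 + 175, so a_0 = 1.
  481 = 2*175 + 131, so a_1 = 2.
  175 = 1*131 + 44, so a_2 = 1.
  131 = 2*44 + 43, so a_3 = 2.
  44 = 1*43 + 1, so a_4 = 1.
  43 = 43*1 + 0, so a_5 = 43.
The remainder reaches 0 after 6 divisions, so the expansion has 6 partial quotients, read off in order.

[1; 2, 1, 2, 1, 43]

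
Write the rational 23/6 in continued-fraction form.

[3; 1, 5]

Run the Euclidean algorithm on 23 and 6; the successive quotients are the partial quotients a_0, a_1, ... (each step inverts the fractional part left over by the previous one):
  23 = 3*6 + 5, so a_0 = 3.
  6 = 1*5 + 1, so a_1 = 1.
  5 = 5*1 + 0, so a_2 = 5.
The remainder reaches 0 after 3 divisions, so the expansion has 3 partial quotients, read off in order.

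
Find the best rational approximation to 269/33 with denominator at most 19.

106/13

Expand x = 269/33 as a continued fraction with the Euclidean algorithm:
  269 = 8*33 + 5, so a_0 = 8.
  33 = 6*5 + 3, so a_1 = 6.
  5 = 1*3 + 2, so a_2 = 1.
  3 = 1*2 + 1, so a_3 = 1.
  2 = 2*1 + 0, so a_4 = 2.
so x = [8; 6, 1, 1, 2].
Convergents (p_i = a_i*p_{i-1} + p_{i-2}, q_i = a_i*q_{i-1} + q_{i-2} with p_{-2}=0, p_{-1}=1, q_{-2}=1, q_{-1}=0), until the denominator exceeds 19:
  i=0: a_0=8, p_0 = 8*1 + 0 = 8, q_0 = 8*0 + 1 = 1.
  i=1: a_1=6, p_1 = 6*8 + 1 = 49, q_1 = 6*1 + 0 = 6.
  i=2: a_2=1, p_2 = 1*49 + 8 = 57, q_2 = 1*6 + 1 = 7.
  i=3: a_3=1, p_3 = 1*57 + 49 = 106, q_3 = 1*7 + 6 = 13.
  i=4: a_4=2, p_4 = 2*106 + 57 = 269, q_4 = 2*13 + 7 = 33.
q_4 = 33 > 19, so the last convergent with denominator <= 19 is p_3/q_3 = 106/13.
The closest fraction with denominator <= 19 is either p_3/q_3 or the intermediate fraction (k*p_3 + p_2)/(k*q_3 + q_2) with the largest k >= 1 whose denominator stays <= 19; these approach x as k grows, and every other convergent or intermediate fraction in range is farther away.
Largest k: floor((19 - q_2)/q_3) = floor((19 - 7)/13) = 0.
Since k = 0, no intermediate fraction beyond p_3/q_3 has denominator <= 19, so the convergent 106/13 is the closest (its error is |269*13 - 106*33|/(33*13) = 1/429).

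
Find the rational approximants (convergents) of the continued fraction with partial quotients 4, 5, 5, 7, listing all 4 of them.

4/1, 21/5, 109/26, 784/187

Using the convergent recurrence p_i = a_i*p_{i-1} + p_{i-2}, q_i = a_i*q_{i-1} + q_{i-2} with p_{-2}=0, p_{-1}=1, q_{-2}=1, q_{-1}=0:
  i=0: a_0=4, p_0 = 4*1 + 0 = 4, q_0 = 4*0 + 1 = 1.
  i=1: a_1=5, p_1 = 5*4 + 1 = 21, q_1 = 5*1 + 0 = 5.
  i=2: a_2=5, p_2 = 5*21 + 4 = 109, q_2 = 5*5 + 1 = 26.
  i=3: a_3=7, p_3 = 7*109 + 21 = 784, q_3 = 7*26 + 5 = 187.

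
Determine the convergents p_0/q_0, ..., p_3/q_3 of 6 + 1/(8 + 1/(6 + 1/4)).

Using the convergent recurrence p_i = a_i*p_{i-1} + p_{i-2}, q_i = a_i*q_{i-1} + q_{i-2} with p_{-2}=0, p_{-1}=1, q_{-2}=1, q_{-1}=0:
  i=0: a_0=6, p_0 = 6*1 + 0 = 6, q_0 = 6*0 + 1 = 1.
  i=1: a_1=8, p_1 = 8*6 + 1 = 49, q_1 = 8*1 + 0 = 8.
  i=2: a_2=6, p_2 = 6*49 + 6 = 300, q_2 = 6*8 + 1 = 49.
  i=3: a_3=4, p_3 = 4*300 + 49 = 1249, q_3 = 4*49 + 8 = 204.

6/1, 49/8, 300/49, 1249/204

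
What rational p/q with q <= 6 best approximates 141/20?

7/1

Expand x = 141/20 as a continued fraction with the Euclidean algorithm:
  141 = 7*20 + 1, so a_0 = 7.
  20 = 20*1 + 0, so a_1 = 20.
so x = [7; 20].
Convergents (p_i = a_i*p_{i-1} + p_{i-2}, q_i = a_i*q_{i-1} + q_{i-2} with p_{-2}=0, p_{-1}=1, q_{-2}=1, q_{-1}=0), until the denominator exceeds 6:
  i=0: a_0=7, p_0 = 7*1 + 0 = 7, q_0 = 7*0 + 1 = 1.
  i=1: a_1=20, p_1 = 20*7 + 1 = 141, q_1 = 20*1 + 0 = 20.
q_1 = 20 > 6, so the last convergent with denominator <= 6 is p_0/q_0 = 7/1.
The closest fraction with denominator <= 6 is either p_0/q_0 or the intermediate fraction (k*p_0 + p_{-1})/(k*q_0 + q_{-1}) with the largest k >= 1 whose denominator stays <= 6; these approach x as k grows, and every other convergent or intermediate fraction in range is farther away.
Largest k: floor((6 - q_{-1})/q_0) = floor((6 - 0)/1) = 6 (using the seeds p_{-1} = 1, q_{-1} = 0).
That gives (6*7 + 1)/(6*1 + 0) = 43/6.
Compare the errors: |x - 7/1| = |141*1 - 7*20|/(20*1) = 1/20, and |x - 43/6| = |141*6 - 43*20|/(20*6) = 14/120.
Cross-multiplying, 1*120 = 120 < 280 = 14*20, so 1/20 is smaller: the convergent 7/1 is closer to x than 43/6.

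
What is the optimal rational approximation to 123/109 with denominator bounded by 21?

Expand x = 123/109 as a continued fraction with the Euclidean algorithm:
  123 = 1*109 + 14, so a_0 = 1.
  109 = 7*14 + 11, so a_1 = 7.
  14 = 1*11 + 3, so a_2 = 1.
  11 = 3*3 + 2, so a_3 = 3.
  3 = 1*2 + 1, so a_4 = 1.
  2 = 2*1 + 0, so a_5 = 2.
so x = [1; 7, 1, 3, 1, 2].
Convergents (p_i = a_i*p_{i-1} + p_{i-2}, q_i = a_i*q_{i-1} + q_{i-2} with p_{-2}=0, p_{-1}=1, q_{-2}=1, q_{-1}=0), until the denominator exceeds 21:
  i=0: a_0=1, p_0 = 1*1 + 0 = 1, q_0 = 1*0 + 1 = 1.
  i=1: a_1=7, p_1 = 7*1 + 1 = 8, q_1 = 7*1 + 0 = 7.
  i=2: a_2=1, p_2 = 1*8 + 1 = 9, q_2 = 1*7 + 1 = 8.
  i=3: a_3=3, p_3 = 3*9 + 8 = 35, q_3 = 3*8 + 7 = 31.
q_3 = 31 > 21, so the last convergent with denominator <= 21 is p_2/q_2 = 9/8.
The closest fraction with denominator <= 21 is either p_2/q_2 or the intermediate fraction (k*p_2 + p_1)/(k*q_2 + q_1) with the largest k >= 1 whose denominator stays <= 21; these approach x as k grows, and every other convergent or intermediate fraction in range is farther away.
Largest k: floor((21 - q_1)/q_2) = floor((21 - 7)/8) = 1.
That gives (1*9 + 8)/(1*8 + 7) = 17/15.
Compare the errors: |x - 9/8| = |123*8 - 9*109|/(109*8) = 3/872, and |x - 17/15| = |123*15 - 17*109|/(109*15) = 8/1635.
Cross-multiplying, 3*1635 = 4905 < 6976 = 8*872, so 3/872 is smaller: the convergent 9/8 is closer to x than 17/15.

9/8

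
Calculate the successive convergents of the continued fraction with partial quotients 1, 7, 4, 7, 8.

Using the convergent recurrence p_i = a_i*p_{i-1} + p_{i-2}, q_i = a_i*q_{i-1} + q_{i-2} with p_{-2}=0, p_{-1}=1, q_{-2}=1, q_{-1}=0:
  i=0: a_0=1, p_0 = 1*1 + 0 = 1, q_0 = 1*0 + 1 = 1.
  i=1: a_1=7, p_1 = 7*1 + 1 = 8, q_1 = 7*1 + 0 = 7.
  i=2: a_2=4, p_2 = 4*8 + 1 = 33, q_2 = 4*7 + 1 = 29.
  i=3: a_3=7, p_3 = 7*33 + 8 = 239, q_3 = 7*29 + 7 = 210.
  i=4: a_4=8, p_4 = 8*239 + 33 = 1945, q_4 = 8*210 + 29 = 1709.

1/1, 8/7, 33/29, 239/210, 1945/1709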